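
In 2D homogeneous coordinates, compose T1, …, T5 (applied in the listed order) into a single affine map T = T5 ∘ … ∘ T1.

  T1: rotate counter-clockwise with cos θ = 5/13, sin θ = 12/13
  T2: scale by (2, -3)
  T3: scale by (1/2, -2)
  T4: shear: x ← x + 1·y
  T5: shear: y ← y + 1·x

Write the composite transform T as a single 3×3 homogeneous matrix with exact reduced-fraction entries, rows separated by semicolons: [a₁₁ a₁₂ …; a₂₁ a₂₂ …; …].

T1 = [5/13 -12/13 0; 12/13 5/13 0; 0 0 1]
T2·T1 = [10/13 -24/13 0; -36/13 -15/13 0; 0 0 1]
T3·…·T1 = [5/13 -12/13 0; 72/13 30/13 0; 0 0 1]
T4·…·T1 = [77/13 18/13 0; 72/13 30/13 0; 0 0 1]
T5·…·T1 = [77/13 18/13 0; 149/13 48/13 0; 0 0 1]

T = [77/13 18/13 0; 149/13 48/13 0; 0 0 1]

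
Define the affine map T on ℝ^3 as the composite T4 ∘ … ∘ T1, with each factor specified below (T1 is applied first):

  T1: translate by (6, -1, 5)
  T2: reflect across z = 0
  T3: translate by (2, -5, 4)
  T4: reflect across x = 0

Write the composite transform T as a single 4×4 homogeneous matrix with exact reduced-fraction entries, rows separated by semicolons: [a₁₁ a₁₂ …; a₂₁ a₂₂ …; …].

T = [-1 0 0 -8; 0 1 0 -6; 0 0 -1 -1; 0 0 0 1]

T1 = [1 0 0 6; 0 1 0 -1; 0 0 1 5; 0 0 0 1]
T2·T1 = [1 0 0 6; 0 1 0 -1; 0 0 -1 -5; 0 0 0 1]
T3·…·T1 = [1 0 0 8; 0 1 0 -6; 0 0 -1 -1; 0 0 0 1]
T4·…·T1 = [-1 0 0 -8; 0 1 0 -6; 0 0 -1 -1; 0 0 0 1]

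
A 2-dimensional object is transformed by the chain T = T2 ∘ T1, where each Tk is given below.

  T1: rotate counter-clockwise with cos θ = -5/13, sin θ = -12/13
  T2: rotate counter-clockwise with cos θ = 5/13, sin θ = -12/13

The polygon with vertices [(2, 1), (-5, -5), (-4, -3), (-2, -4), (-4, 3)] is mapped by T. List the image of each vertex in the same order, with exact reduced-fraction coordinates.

T1 rotate counter-clockwise with cos θ = -5/13, sin θ = -12/13: (2, 1) → (2/13, -29/13); (-5, -5) → (-35/13, 85/13); (-4, -3) → (-16/13, 63/13); (-2, -4) → (-38/13, 44/13); (-4, 3) → (56/13, 33/13)
T2 rotate counter-clockwise with cos θ = 5/13, sin θ = -12/13: (2/13, -29/13) → (-2, -1); (-35/13, 85/13) → (5, 5); (-16/13, 63/13) → (4, 3); (-38/13, 44/13) → (2, 4); (56/13, 33/13) → (4, -3)

image vertices: (-2, -1), (5, 5), (4, 3), (2, 4), (4, -3)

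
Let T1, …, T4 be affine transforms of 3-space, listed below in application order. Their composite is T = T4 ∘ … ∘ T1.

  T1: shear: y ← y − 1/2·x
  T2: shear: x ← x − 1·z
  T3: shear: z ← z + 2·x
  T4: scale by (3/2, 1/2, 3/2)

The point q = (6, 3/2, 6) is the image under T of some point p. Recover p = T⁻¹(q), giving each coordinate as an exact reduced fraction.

p = (0, 3, -4)

T1 = [1 0 0 0; -1/2 1 0 0; 0 0 1 0; 0 0 0 1]
T2·T1 = [1 0 -1 0; -1/2 1 0 0; 0 0 1 0; 0 0 0 1]
T3·…·T1 = [1 0 -1 0; -1/2 1 0 0; 2 0 -1 0; 0 0 0 1]
T4·…·T1 = [3/2 0 -3/2 0; -1/4 1/2 0 0; 3 0 -3/2 0; 0 0 0 1]
det M = 9/8; M⁻¹ = [-2/3 0 2/3 0; -1/3 2 1/3 0; -4/3 0 2/3 0; 0 0 0 1]
M⁻¹ · (6, 3/2, 6)ᵀ = (0, 3, -4)ᵀ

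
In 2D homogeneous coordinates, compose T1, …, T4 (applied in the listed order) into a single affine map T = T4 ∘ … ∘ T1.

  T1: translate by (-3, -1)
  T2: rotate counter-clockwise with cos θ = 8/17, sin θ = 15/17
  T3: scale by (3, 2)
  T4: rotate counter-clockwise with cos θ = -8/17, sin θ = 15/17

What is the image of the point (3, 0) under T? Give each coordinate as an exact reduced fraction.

T(p) = (-120/289, 803/289)

T1 translate by (-3, -1): (3, 0) → (0, -1)
T2 rotate counter-clockwise with cos θ = 8/17, sin θ = 15/17: (0, -1) → (15/17, -8/17)
T3 scale by (3, 2): (15/17, -8/17) → (45/17, -16/17)
T4 rotate counter-clockwise with cos θ = -8/17, sin θ = 15/17: (45/17, -16/17) → (-120/289, 803/289)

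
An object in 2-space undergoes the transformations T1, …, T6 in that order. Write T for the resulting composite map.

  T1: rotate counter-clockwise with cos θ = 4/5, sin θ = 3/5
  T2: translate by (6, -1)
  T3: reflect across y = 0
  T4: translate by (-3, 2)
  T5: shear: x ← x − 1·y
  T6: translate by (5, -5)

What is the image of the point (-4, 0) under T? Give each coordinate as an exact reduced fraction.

T(p) = (-3/5, 2/5)

T1 rotate counter-clockwise with cos θ = 4/5, sin θ = 3/5: (-4, 0) → (-16/5, -12/5)
T2 translate by (6, -1): (-16/5, -12/5) → (14/5, -17/5)
T3 reflect across y = 0: (14/5, -17/5) → (14/5, 17/5)
T4 translate by (-3, 2): (14/5, 17/5) → (-1/5, 27/5)
T5 shear: x ← x − 1·y: (-1/5, 27/5) → (-28/5, 27/5)
T6 translate by (5, -5): (-28/5, 27/5) → (-3/5, 2/5)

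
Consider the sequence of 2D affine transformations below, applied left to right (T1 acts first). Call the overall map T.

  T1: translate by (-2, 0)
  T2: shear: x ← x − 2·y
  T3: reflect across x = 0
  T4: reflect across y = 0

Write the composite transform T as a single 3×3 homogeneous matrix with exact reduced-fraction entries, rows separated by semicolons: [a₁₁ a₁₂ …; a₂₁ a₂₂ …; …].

T = [-1 2 2; 0 -1 0; 0 0 1]

T1 = [1 0 -2; 0 1 0; 0 0 1]
T2·T1 = [1 -2 -2; 0 1 0; 0 0 1]
T3·…·T1 = [-1 2 2; 0 1 0; 0 0 1]
T4·…·T1 = [-1 2 2; 0 -1 0; 0 0 1]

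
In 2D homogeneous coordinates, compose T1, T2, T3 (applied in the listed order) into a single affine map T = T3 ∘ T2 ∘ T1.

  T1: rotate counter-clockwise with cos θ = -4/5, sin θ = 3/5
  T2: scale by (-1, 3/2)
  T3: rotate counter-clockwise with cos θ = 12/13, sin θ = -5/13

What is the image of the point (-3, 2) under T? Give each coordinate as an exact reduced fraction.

T1 rotate counter-clockwise with cos θ = -4/5, sin θ = 3/5: (-3, 2) → (6/5, -17/5)
T2 scale by (-1, 3/2): (6/5, -17/5) → (-6/5, -51/10)
T3 rotate counter-clockwise with cos θ = 12/13, sin θ = -5/13: (-6/5, -51/10) → (-399/130, -276/65)

T(p) = (-399/130, -276/65)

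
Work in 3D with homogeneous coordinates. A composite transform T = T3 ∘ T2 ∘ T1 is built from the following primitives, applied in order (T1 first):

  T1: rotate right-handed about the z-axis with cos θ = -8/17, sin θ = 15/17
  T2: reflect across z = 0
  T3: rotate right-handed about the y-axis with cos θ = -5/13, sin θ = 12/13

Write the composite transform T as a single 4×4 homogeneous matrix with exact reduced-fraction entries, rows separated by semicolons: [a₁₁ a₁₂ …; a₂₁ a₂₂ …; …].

T1 = [-8/17 -15/17 0 0; 15/17 -8/17 0 0; 0 0 1 0; 0 0 0 1]
T2·T1 = [-8/17 -15/17 0 0; 15/17 -8/17 0 0; 0 0 -1 0; 0 0 0 1]
T3·…·T1 = [40/221 75/221 -12/13 0; 15/17 -8/17 0 0; 96/221 180/221 5/13 0; 0 0 0 1]

T = [40/221 75/221 -12/13 0; 15/17 -8/17 0 0; 96/221 180/221 5/13 0; 0 0 0 1]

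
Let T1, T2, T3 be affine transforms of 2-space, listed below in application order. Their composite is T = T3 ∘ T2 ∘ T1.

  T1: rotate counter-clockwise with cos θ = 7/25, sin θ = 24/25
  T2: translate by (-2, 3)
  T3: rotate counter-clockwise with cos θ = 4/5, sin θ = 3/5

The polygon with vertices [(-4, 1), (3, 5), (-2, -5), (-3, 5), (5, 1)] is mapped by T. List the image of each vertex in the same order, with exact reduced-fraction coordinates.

image vertices: (-366/125, -362/125), (-1142/125, 281/125), (248/125, 136/125), (-878/125, -421/125), (-762/125, 691/125)

T1 rotate counter-clockwise with cos θ = 7/25, sin θ = 24/25: (-4, 1) → (-52/25, -89/25); (3, 5) → (-99/25, 107/25); (-2, -5) → (106/25, -83/25); (-3, 5) → (-141/25, -37/25); (5, 1) → (11/25, 127/25)
T2 translate by (-2, 3): (-52/25, -89/25) → (-102/25, -14/25); (-99/25, 107/25) → (-149/25, 182/25); (106/25, -83/25) → (56/25, -8/25); (-141/25, -37/25) → (-191/25, 38/25); (11/25, 127/25) → (-39/25, 202/25)
T3 rotate counter-clockwise with cos θ = 4/5, sin θ = 3/5: (-102/25, -14/25) → (-366/125, -362/125); (-149/25, 182/25) → (-1142/125, 281/125); (56/25, -8/25) → (248/125, 136/125); (-191/25, 38/25) → (-878/125, -421/125); (-39/25, 202/25) → (-762/125, 691/125)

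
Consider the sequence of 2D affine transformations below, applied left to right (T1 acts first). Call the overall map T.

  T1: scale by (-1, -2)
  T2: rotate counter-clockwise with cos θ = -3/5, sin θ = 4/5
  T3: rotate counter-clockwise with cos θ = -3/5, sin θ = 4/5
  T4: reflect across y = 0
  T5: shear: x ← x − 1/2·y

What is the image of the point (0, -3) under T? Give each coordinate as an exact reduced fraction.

T1 scale by (-1, -2): (0, -3) → (0, 6)
T2 rotate counter-clockwise with cos θ = -3/5, sin θ = 4/5: (0, 6) → (-24/5, -18/5)
T3 rotate counter-clockwise with cos θ = -3/5, sin θ = 4/5: (-24/5, -18/5) → (144/25, -42/25)
T4 reflect across y = 0: (144/25, -42/25) → (144/25, 42/25)
T5 shear: x ← x − 1/2·y: (144/25, 42/25) → (123/25, 42/25)

T(p) = (123/25, 42/25)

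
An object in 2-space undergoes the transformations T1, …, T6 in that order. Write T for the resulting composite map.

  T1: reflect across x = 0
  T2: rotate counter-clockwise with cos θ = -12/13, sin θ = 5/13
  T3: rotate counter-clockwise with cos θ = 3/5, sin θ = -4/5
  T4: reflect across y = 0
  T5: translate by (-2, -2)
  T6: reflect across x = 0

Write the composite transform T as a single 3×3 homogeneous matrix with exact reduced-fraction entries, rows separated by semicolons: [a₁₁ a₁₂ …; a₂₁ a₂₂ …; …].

T1 = [-1 0 0; 0 1 0; 0 0 1]
T2·T1 = [12/13 -5/13 0; -5/13 -12/13 0; 0 0 1]
T3·…·T1 = [16/65 -63/65 0; -63/65 -16/65 0; 0 0 1]
T4·…·T1 = [16/65 -63/65 0; 63/65 16/65 0; 0 0 1]
T5·…·T1 = [16/65 -63/65 -2; 63/65 16/65 -2; 0 0 1]
T6·…·T1 = [-16/65 63/65 2; 63/65 16/65 -2; 0 0 1]

T = [-16/65 63/65 2; 63/65 16/65 -2; 0 0 1]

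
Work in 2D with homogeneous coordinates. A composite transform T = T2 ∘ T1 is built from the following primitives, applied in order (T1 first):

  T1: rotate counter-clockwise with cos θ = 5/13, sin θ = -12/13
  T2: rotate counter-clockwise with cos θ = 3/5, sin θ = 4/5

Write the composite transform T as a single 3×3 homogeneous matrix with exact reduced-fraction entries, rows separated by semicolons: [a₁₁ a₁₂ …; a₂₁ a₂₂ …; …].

T1 = [5/13 12/13 0; -12/13 5/13 0; 0 0 1]
T2·T1 = [63/65 16/65 0; -16/65 63/65 0; 0 0 1]

T = [63/65 16/65 0; -16/65 63/65 0; 0 0 1]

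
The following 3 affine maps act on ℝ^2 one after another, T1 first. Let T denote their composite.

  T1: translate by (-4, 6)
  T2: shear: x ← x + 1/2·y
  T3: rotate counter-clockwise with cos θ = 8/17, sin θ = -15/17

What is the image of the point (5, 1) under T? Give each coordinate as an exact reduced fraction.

T1 translate by (-4, 6): (5, 1) → (1, 7)
T2 shear: x ← x + 1/2·y: (1, 7) → (9/2, 7)
T3 rotate counter-clockwise with cos θ = 8/17, sin θ = -15/17: (9/2, 7) → (141/17, -23/34)

T(p) = (141/17, -23/34)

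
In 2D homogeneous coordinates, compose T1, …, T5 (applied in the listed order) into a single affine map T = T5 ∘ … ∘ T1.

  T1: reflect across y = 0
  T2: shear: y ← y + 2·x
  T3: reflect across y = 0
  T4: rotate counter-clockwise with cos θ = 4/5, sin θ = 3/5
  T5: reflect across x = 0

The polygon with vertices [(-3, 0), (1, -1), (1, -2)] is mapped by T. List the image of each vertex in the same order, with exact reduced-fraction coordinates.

T1 reflect across y = 0: (-3, 0) → (-3, 0); (1, -1) → (1, 1); (1, -2) → (1, 2)
T2 shear: y ← y + 2·x: (-3, 0) → (-3, -6); (1, 1) → (1, 3); (1, 2) → (1, 4)
T3 reflect across y = 0: (-3, -6) → (-3, 6); (1, 3) → (1, -3); (1, 4) → (1, -4)
T4 rotate counter-clockwise with cos θ = 4/5, sin θ = 3/5: (-3, 6) → (-6, 3); (1, -3) → (13/5, -9/5); (1, -4) → (16/5, -13/5)
T5 reflect across x = 0: (-6, 3) → (6, 3); (13/5, -9/5) → (-13/5, -9/5); (16/5, -13/5) → (-16/5, -13/5)

image vertices: (6, 3), (-13/5, -9/5), (-16/5, -13/5)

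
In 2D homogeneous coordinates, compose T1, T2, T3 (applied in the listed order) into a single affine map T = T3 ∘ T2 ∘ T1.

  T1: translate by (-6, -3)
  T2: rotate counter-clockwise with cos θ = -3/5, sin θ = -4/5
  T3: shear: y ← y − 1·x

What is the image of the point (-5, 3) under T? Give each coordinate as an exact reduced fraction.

T(p) = (33/5, 11/5)

T1 translate by (-6, -3): (-5, 3) → (-11, 0)
T2 rotate counter-clockwise with cos θ = -3/5, sin θ = -4/5: (-11, 0) → (33/5, 44/5)
T3 shear: y ← y − 1·x: (33/5, 44/5) → (33/5, 11/5)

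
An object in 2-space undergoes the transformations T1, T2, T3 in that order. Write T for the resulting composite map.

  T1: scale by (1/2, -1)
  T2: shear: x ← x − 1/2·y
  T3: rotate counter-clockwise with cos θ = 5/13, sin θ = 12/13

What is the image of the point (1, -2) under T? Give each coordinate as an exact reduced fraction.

T1 scale by (1/2, -1): (1, -2) → (1/2, 2)
T2 shear: x ← x − 1/2·y: (1/2, 2) → (-1/2, 2)
T3 rotate counter-clockwise with cos θ = 5/13, sin θ = 12/13: (-1/2, 2) → (-53/26, 4/13)

T(p) = (-53/26, 4/13)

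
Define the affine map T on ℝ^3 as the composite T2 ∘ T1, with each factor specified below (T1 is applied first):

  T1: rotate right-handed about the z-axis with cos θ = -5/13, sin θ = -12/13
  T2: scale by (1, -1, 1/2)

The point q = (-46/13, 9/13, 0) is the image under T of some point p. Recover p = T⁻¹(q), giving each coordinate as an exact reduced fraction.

p = (2, -3, 0)

T1 = [-5/13 12/13 0 0; -12/13 -5/13 0 0; 0 0 1 0; 0 0 0 1]
T2·T1 = [-5/13 12/13 0 0; 12/13 5/13 0 0; 0 0 1/2 0; 0 0 0 1]
det M = -1/2; M⁻¹ = [-5/13 12/13 0 0; 12/13 5/13 0 0; 0 0 2 0; 0 0 0 1]
M⁻¹ · (-46/13, 9/13, 0)ᵀ = (2, -3, 0)ᵀ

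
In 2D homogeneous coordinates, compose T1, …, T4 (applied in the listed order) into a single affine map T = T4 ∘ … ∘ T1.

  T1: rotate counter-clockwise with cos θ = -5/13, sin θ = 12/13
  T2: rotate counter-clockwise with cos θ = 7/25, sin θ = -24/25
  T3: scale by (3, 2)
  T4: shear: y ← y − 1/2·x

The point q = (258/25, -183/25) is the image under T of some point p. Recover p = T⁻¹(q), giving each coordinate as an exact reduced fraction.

T1 = [-5/13 -12/13 0; 12/13 -5/13 0; 0 0 1]
T2·T1 = [253/325 -204/325 0; 204/325 253/325 0; 0 0 1]
T3·…·T1 = [759/325 -612/325 0; 408/325 506/325 0; 0 0 1]
T4·…·T1 = [759/325 -612/325 0; 57/650 812/325 0; 0 0 1]
det M = 6; M⁻¹ = [406/975 102/325 0; -19/1300 253/650 0; 0 0 1]
M⁻¹ · (258/25, -183/25)ᵀ = (2, -3)ᵀ

p = (2, -3)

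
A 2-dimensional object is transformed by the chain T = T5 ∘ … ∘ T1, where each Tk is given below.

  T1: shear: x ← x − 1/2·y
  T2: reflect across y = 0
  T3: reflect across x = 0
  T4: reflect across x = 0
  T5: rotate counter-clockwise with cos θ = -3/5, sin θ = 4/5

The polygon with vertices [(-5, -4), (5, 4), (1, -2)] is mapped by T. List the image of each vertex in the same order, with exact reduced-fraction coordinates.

image vertices: (-7/5, -24/5), (7/5, 24/5), (-14/5, 2/5)

T1 shear: x ← x − 1/2·y: (-5, -4) → (-3, -4); (5, 4) → (3, 4); (1, -2) → (2, -2)
T2 reflect across y = 0: (-3, -4) → (-3, 4); (3, 4) → (3, -4); (2, -2) → (2, 2)
T3 reflect across x = 0: (-3, 4) → (3, 4); (3, -4) → (-3, -4); (2, 2) → (-2, 2)
T4 reflect across x = 0: (3, 4) → (-3, 4); (-3, -4) → (3, -4); (-2, 2) → (2, 2)
T5 rotate counter-clockwise with cos θ = -3/5, sin θ = 4/5: (-3, 4) → (-7/5, -24/5); (3, -4) → (7/5, 24/5); (2, 2) → (-14/5, 2/5)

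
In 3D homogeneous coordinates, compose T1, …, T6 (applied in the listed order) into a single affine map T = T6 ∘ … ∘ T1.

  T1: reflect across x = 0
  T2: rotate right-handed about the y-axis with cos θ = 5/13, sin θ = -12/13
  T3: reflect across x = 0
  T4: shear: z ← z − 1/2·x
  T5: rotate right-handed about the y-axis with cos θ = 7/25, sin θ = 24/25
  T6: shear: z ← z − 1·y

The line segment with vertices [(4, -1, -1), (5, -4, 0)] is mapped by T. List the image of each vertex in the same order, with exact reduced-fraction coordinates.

image vertices: (-1312/325, -1, -266/325), (-313/65, -4, 77/130)

T1 reflect across x = 0: (4, -1, -1) → (-4, -1, -1); (5, -4, 0) → (-5, -4, 0)
T2 rotate right-handed about the y-axis with cos θ = 5/13, sin θ = -12/13: (-4, -1, -1) → (-8/13, -1, -53/13); (-5, -4, 0) → (-25/13, -4, -60/13)
T3 reflect across x = 0: (-8/13, -1, -53/13) → (8/13, -1, -53/13); (-25/13, -4, -60/13) → (25/13, -4, -60/13)
T4 shear: z ← z − 1/2·x: (8/13, -1, -53/13) → (8/13, -1, -57/13); (25/13, -4, -60/13) → (25/13, -4, -145/26)
T5 rotate right-handed about the y-axis with cos θ = 7/25, sin θ = 24/25: (8/13, -1, -57/13) → (-1312/325, -1, -591/325); (25/13, -4, -145/26) → (-313/65, -4, -443/130)
T6 shear: z ← z − 1·y: (-1312/325, -1, -591/325) → (-1312/325, -1, -266/325); (-313/65, -4, -443/130) → (-313/65, -4, 77/130)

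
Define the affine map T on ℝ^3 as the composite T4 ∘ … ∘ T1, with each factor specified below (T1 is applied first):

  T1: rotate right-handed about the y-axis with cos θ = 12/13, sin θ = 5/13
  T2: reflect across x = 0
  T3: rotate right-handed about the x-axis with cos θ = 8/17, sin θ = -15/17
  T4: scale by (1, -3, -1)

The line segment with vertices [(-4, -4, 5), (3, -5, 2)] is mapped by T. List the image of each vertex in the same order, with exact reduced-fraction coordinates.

T1 rotate right-handed about the y-axis with cos θ = 12/13, sin θ = 5/13: (-4, -4, 5) → (-23/13, -4, 80/13); (3, -5, 2) → (46/13, -5, 9/13)
T2 reflect across x = 0: (-23/13, -4, 80/13) → (23/13, -4, 80/13); (46/13, -5, 9/13) → (-46/13, -5, 9/13)
T3 rotate right-handed about the x-axis with cos θ = 8/17, sin θ = -15/17: (23/13, -4, 80/13) → (23/13, 784/221, 1420/221); (-46/13, -5, 9/13) → (-46/13, -385/221, 1047/221)
T4 scale by (1, -3, -1): (23/13, 784/221, 1420/221) → (23/13, -2352/221, -1420/221); (-46/13, -385/221, 1047/221) → (-46/13, 1155/221, -1047/221)

image vertices: (23/13, -2352/221, -1420/221), (-46/13, 1155/221, -1047/221)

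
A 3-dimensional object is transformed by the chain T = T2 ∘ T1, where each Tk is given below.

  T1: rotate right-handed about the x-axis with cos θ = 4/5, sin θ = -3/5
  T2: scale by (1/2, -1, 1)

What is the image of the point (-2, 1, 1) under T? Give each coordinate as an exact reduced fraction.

T1 rotate right-handed about the x-axis with cos θ = 4/5, sin θ = -3/5: (-2, 1, 1) → (-2, 7/5, 1/5)
T2 scale by (1/2, -1, 1): (-2, 7/5, 1/5) → (-1, -7/5, 1/5)

T(p) = (-1, -7/5, 1/5)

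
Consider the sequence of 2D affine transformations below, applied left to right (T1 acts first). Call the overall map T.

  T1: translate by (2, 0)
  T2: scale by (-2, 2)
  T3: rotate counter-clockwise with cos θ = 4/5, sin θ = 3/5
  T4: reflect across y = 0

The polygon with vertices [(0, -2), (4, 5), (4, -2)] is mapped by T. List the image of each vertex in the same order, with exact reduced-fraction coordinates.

T1 translate by (2, 0): (0, -2) → (2, -2); (4, 5) → (6, 5); (4, -2) → (6, -2)
T2 scale by (-2, 2): (2, -2) → (-4, -4); (6, 5) → (-12, 10); (6, -2) → (-12, -4)
T3 rotate counter-clockwise with cos θ = 4/5, sin θ = 3/5: (-4, -4) → (-4/5, -28/5); (-12, 10) → (-78/5, 4/5); (-12, -4) → (-36/5, -52/5)
T4 reflect across y = 0: (-4/5, -28/5) → (-4/5, 28/5); (-78/5, 4/5) → (-78/5, -4/5); (-36/5, -52/5) → (-36/5, 52/5)

image vertices: (-4/5, 28/5), (-78/5, -4/5), (-36/5, 52/5)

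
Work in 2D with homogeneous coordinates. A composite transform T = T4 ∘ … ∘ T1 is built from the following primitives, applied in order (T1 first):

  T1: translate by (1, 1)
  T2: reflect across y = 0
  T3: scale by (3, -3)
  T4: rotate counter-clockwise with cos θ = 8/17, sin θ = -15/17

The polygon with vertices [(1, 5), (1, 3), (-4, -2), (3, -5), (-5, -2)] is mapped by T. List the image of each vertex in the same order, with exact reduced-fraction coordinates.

image vertices: (318/17, 54/17), (228/17, 6/17), (-117/17, 111/17), (-84/17, -276/17), (-141/17, 156/17)

T1 translate by (1, 1): (1, 5) → (2, 6); (1, 3) → (2, 4); (-4, -2) → (-3, -1); (3, -5) → (4, -4); (-5, -2) → (-4, -1)
T2 reflect across y = 0: (2, 6) → (2, -6); (2, 4) → (2, -4); (-3, -1) → (-3, 1); (4, -4) → (4, 4); (-4, -1) → (-4, 1)
T3 scale by (3, -3): (2, -6) → (6, 18); (2, -4) → (6, 12); (-3, 1) → (-9, -3); (4, 4) → (12, -12); (-4, 1) → (-12, -3)
T4 rotate counter-clockwise with cos θ = 8/17, sin θ = -15/17: (6, 18) → (318/17, 54/17); (6, 12) → (228/17, 6/17); (-9, -3) → (-117/17, 111/17); (12, -12) → (-84/17, -276/17); (-12, -3) → (-141/17, 156/17)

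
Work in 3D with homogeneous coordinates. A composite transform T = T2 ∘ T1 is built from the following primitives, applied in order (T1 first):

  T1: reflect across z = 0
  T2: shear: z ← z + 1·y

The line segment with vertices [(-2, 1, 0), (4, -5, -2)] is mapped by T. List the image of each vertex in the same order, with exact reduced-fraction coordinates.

image vertices: (-2, 1, 1), (4, -5, -3)

T1 reflect across z = 0: (-2, 1, 0) → (-2, 1, 0); (4, -5, -2) → (4, -5, 2)
T2 shear: z ← z + 1·y: (-2, 1, 0) → (-2, 1, 1); (4, -5, 2) → (4, -5, -3)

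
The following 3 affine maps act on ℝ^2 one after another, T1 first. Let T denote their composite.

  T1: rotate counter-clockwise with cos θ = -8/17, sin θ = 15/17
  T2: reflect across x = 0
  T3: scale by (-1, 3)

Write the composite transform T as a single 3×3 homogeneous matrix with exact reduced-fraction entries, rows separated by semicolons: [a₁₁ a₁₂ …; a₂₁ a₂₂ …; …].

T1 = [-8/17 -15/17 0; 15/17 -8/17 0; 0 0 1]
T2·T1 = [8/17 15/17 0; 15/17 -8/17 0; 0 0 1]
T3·…·T1 = [-8/17 -15/17 0; 45/17 -24/17 0; 0 0 1]

T = [-8/17 -15/17 0; 45/17 -24/17 0; 0 0 1]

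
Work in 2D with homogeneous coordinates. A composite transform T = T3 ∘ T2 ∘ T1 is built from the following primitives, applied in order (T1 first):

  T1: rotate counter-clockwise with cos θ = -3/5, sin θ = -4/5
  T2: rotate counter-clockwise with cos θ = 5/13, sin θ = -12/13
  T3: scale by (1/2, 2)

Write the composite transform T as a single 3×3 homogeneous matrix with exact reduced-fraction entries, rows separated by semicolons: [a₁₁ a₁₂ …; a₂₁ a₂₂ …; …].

T = [-63/130 -8/65 0; 32/65 -126/65 0; 0 0 1]

T1 = [-3/5 4/5 0; -4/5 -3/5 0; 0 0 1]
T2·T1 = [-63/65 -16/65 0; 16/65 -63/65 0; 0 0 1]
T3·…·T1 = [-63/130 -8/65 0; 32/65 -126/65 0; 0 0 1]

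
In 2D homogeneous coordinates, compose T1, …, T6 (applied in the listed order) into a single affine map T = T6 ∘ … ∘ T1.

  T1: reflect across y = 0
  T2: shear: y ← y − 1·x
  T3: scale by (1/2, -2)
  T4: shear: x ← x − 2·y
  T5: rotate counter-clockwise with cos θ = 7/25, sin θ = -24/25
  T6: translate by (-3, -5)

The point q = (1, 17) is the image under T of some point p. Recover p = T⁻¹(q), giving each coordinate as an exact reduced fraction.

p = (0, 5)

T1 = [1 0 0; 0 -1 0; 0 0 1]
T2·T1 = [1 0 0; -1 -1 0; 0 0 1]
T3·…·T1 = [1/2 0 0; 2 2 0; 0 0 1]
T4·…·T1 = [-7/2 -4 0; 2 2 0; 0 0 1]
T5·…·T1 = [47/50 4/5 0; 98/25 22/5 0; 0 0 1]
T6·…·T1 = [47/50 4/5 -3; 98/25 22/5 -5; 0 0 1]
det M = 1; M⁻¹ = [22/5 -4/5 46/5; -98/25 47/50 -353/50; 0 0 1]
M⁻¹ · (1, 17)ᵀ = (0, 5)ᵀ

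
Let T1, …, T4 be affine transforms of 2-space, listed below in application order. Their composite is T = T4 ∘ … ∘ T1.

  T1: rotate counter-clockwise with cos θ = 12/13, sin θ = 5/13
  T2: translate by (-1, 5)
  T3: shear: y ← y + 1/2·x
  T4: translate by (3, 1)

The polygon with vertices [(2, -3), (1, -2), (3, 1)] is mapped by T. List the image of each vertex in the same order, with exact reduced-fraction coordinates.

T1 rotate counter-clockwise with cos θ = 12/13, sin θ = 5/13: (2, -3) → (3, -2); (1, -2) → (22/13, -19/13); (3, 1) → (31/13, 27/13)
T2 translate by (-1, 5): (3, -2) → (2, 3); (22/13, -19/13) → (9/13, 46/13); (31/13, 27/13) → (18/13, 92/13)
T3 shear: y ← y + 1/2·x: (2, 3) → (2, 4); (9/13, 46/13) → (9/13, 101/26); (18/13, 92/13) → (18/13, 101/13)
T4 translate by (3, 1): (2, 4) → (5, 5); (9/13, 101/26) → (48/13, 127/26); (18/13, 101/13) → (57/13, 114/13)

image vertices: (5, 5), (48/13, 127/26), (57/13, 114/13)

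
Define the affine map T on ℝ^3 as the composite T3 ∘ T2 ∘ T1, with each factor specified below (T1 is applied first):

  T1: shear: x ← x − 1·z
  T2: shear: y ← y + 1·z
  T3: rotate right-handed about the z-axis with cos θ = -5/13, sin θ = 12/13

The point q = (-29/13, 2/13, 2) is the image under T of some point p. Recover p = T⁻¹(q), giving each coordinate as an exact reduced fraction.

T1 = [1 0 -1 0; 0 1 0 0; 0 0 1 0; 0 0 0 1]
T2·T1 = [1 0 -1 0; 0 1 1 0; 0 0 1 0; 0 0 0 1]
T3·…·T1 = [-5/13 -12/13 -7/13 0; 12/13 -5/13 -17/13 0; 0 0 1 0; 0 0 0 1]
det M = 1; M⁻¹ = [-5/13 12/13 1 0; -12/13 -5/13 -1 0; 0 0 1 0; 0 0 0 1]
M⁻¹ · (-29/13, 2/13, 2)ᵀ = (3, 0, 2)ᵀ

p = (3, 0, 2)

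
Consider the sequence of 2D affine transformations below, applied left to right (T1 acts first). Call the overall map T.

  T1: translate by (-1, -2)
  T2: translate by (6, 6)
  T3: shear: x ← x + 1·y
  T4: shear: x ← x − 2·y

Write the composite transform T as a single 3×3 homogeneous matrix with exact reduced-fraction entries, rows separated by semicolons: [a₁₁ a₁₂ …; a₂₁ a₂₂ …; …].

T1 = [1 0 -1; 0 1 -2; 0 0 1]
T2·T1 = [1 0 5; 0 1 4; 0 0 1]
T3·…·T1 = [1 1 9; 0 1 4; 0 0 1]
T4·…·T1 = [1 -1 1; 0 1 4; 0 0 1]

T = [1 -1 1; 0 1 4; 0 0 1]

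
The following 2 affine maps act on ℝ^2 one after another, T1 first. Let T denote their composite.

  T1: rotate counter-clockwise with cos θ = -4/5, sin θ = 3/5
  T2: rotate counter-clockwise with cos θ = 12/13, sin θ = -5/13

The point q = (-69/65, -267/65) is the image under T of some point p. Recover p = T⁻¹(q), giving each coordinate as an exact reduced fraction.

p = (-3, 3)

T1 = [-4/5 -3/5 0; 3/5 -4/5 0; 0 0 1]
T2·T1 = [-33/65 -56/65 0; 56/65 -33/65 0; 0 0 1]
det M = 1; M⁻¹ = [-33/65 56/65 0; -56/65 -33/65 0; 0 0 1]
M⁻¹ · (-69/65, -267/65)ᵀ = (-3, 3)ᵀ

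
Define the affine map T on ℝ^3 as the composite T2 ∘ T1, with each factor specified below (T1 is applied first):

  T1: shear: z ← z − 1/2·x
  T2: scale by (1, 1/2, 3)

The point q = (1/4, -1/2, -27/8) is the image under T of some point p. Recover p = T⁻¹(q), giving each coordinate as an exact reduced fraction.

T1 = [1 0 0 0; 0 1 0 0; -1/2 0 1 0; 0 0 0 1]
T2·T1 = [1 0 0 0; 0 1/2 0 0; -3/2 0 3 0; 0 0 0 1]
det M = 3/2; M⁻¹ = [1 0 0 0; 0 2 0 0; 1/2 0 1/3 0; 0 0 0 1]
M⁻¹ · (1/4, -1/2, -27/8)ᵀ = (1/4, -1, -1)ᵀ

p = (1/4, -1, -1)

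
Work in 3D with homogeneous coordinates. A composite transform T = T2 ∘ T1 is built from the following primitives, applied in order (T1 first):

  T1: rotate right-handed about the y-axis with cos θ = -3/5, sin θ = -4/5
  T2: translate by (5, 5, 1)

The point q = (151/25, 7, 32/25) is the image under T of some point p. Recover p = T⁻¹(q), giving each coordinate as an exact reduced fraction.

T1 = [-3/5 0 -4/5 0; 0 1 0 0; 4/5 0 -3/5 0; 0 0 0 1]
T2·T1 = [-3/5 0 -4/5 5; 0 1 0 5; 4/5 0 -3/5 1; 0 0 0 1]
det M = 1; M⁻¹ = [-3/5 0 4/5 11/5; 0 1 0 -5; -4/5 0 -3/5 23/5; 0 0 0 1]
M⁻¹ · (151/25, 7, 32/25)ᵀ = (-2/5, 2, -1)ᵀ

p = (-2/5, 2, -1)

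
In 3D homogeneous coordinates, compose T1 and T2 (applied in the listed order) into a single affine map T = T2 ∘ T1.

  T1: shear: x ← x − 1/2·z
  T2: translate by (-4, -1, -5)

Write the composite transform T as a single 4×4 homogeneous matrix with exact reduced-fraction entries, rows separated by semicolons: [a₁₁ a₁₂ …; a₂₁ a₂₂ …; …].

T = [1 0 -1/2 -4; 0 1 0 -1; 0 0 1 -5; 0 0 0 1]

T1 = [1 0 -1/2 0; 0 1 0 0; 0 0 1 0; 0 0 0 1]
T2·T1 = [1 0 -1/2 -4; 0 1 0 -1; 0 0 1 -5; 0 0 0 1]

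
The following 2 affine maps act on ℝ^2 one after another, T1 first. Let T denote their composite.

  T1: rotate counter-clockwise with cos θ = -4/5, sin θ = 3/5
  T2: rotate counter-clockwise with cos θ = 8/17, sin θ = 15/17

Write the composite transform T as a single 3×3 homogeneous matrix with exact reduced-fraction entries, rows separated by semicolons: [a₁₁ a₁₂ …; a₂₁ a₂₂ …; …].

T1 = [-4/5 -3/5 0; 3/5 -4/5 0; 0 0 1]
T2·T1 = [-77/85 36/85 0; -36/85 -77/85 0; 0 0 1]

T = [-77/85 36/85 0; -36/85 -77/85 0; 0 0 1]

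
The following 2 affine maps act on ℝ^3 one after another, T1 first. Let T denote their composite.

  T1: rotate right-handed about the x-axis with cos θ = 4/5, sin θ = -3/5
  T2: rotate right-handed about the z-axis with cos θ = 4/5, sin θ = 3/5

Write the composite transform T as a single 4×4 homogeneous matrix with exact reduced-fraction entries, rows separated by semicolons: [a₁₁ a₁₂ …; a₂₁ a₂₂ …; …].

T = [4/5 -12/25 -9/25 0; 3/5 16/25 12/25 0; 0 -3/5 4/5 0; 0 0 0 1]

T1 = [1 0 0 0; 0 4/5 3/5 0; 0 -3/5 4/5 0; 0 0 0 1]
T2·T1 = [4/5 -12/25 -9/25 0; 3/5 16/25 12/25 0; 0 -3/5 4/5 0; 0 0 0 1]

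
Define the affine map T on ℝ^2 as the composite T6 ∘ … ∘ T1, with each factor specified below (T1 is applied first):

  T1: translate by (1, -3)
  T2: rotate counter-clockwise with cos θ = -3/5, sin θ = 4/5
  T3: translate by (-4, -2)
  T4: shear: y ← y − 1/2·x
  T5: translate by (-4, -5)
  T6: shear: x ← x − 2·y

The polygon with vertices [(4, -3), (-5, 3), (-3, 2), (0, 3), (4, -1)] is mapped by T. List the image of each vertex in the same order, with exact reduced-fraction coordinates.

image vertices: (-48/5, 17/10), (66/5, -47/5), (8, -7), (-4/5, -39/10), (-52/5, 13/10)

T1 translate by (1, -3): (4, -3) → (5, -6); (-5, 3) → (-4, 0); (-3, 2) → (-2, -1); (0, 3) → (1, 0); (4, -1) → (5, -4)
T2 rotate counter-clockwise with cos θ = -3/5, sin θ = 4/5: (5, -6) → (9/5, 38/5); (-4, 0) → (12/5, -16/5); (-2, -1) → (2, -1); (1, 0) → (-3/5, 4/5); (5, -4) → (1/5, 32/5)
T3 translate by (-4, -2): (9/5, 38/5) → (-11/5, 28/5); (12/5, -16/5) → (-8/5, -26/5); (2, -1) → (-2, -3); (-3/5, 4/5) → (-23/5, -6/5); (1/5, 32/5) → (-19/5, 22/5)
T4 shear: y ← y − 1/2·x: (-11/5, 28/5) → (-11/5, 67/10); (-8/5, -26/5) → (-8/5, -22/5); (-2, -3) → (-2, -2); (-23/5, -6/5) → (-23/5, 11/10); (-19/5, 22/5) → (-19/5, 63/10)
T5 translate by (-4, -5): (-11/5, 67/10) → (-31/5, 17/10); (-8/5, -22/5) → (-28/5, -47/5); (-2, -2) → (-6, -7); (-23/5, 11/10) → (-43/5, -39/10); (-19/5, 63/10) → (-39/5, 13/10)
T6 shear: x ← x − 2·y: (-31/5, 17/10) → (-48/5, 17/10); (-28/5, -47/5) → (66/5, -47/5); (-6, -7) → (8, -7); (-43/5, -39/10) → (-4/5, -39/10); (-39/5, 13/10) → (-52/5, 13/10)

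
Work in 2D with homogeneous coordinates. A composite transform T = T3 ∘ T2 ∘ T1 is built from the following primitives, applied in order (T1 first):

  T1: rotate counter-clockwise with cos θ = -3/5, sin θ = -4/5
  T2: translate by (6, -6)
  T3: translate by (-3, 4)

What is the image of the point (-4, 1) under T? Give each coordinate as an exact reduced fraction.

T1 rotate counter-clockwise with cos θ = -3/5, sin θ = -4/5: (-4, 1) → (16/5, 13/5)
T2 translate by (6, -6): (16/5, 13/5) → (46/5, -17/5)
T3 translate by (-3, 4): (46/5, -17/5) → (31/5, 3/5)

T(p) = (31/5, 3/5)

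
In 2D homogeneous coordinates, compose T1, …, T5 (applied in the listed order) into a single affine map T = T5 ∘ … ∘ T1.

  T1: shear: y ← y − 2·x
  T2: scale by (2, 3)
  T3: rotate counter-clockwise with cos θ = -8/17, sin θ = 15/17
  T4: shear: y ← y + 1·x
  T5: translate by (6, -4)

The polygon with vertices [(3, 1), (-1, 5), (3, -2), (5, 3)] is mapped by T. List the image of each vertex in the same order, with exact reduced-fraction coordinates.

image vertices: (279/17, 319/17), (-197/17, -565/17), (414/17, 526/17), (337/17, 485/17)

T1 shear: y ← y − 2·x: (3, 1) → (3, -5); (-1, 5) → (-1, 7); (3, -2) → (3, -8); (5, 3) → (5, -7)
T2 scale by (2, 3): (3, -5) → (6, -15); (-1, 7) → (-2, 21); (3, -8) → (6, -24); (5, -7) → (10, -21)
T3 rotate counter-clockwise with cos θ = -8/17, sin θ = 15/17: (6, -15) → (177/17, 210/17); (-2, 21) → (-299/17, -198/17); (6, -24) → (312/17, 282/17); (10, -21) → (235/17, 318/17)
T4 shear: y ← y + 1·x: (177/17, 210/17) → (177/17, 387/17); (-299/17, -198/17) → (-299/17, -497/17); (312/17, 282/17) → (312/17, 594/17); (235/17, 318/17) → (235/17, 553/17)
T5 translate by (6, -4): (177/17, 387/17) → (279/17, 319/17); (-299/17, -497/17) → (-197/17, -565/17); (312/17, 594/17) → (414/17, 526/17); (235/17, 553/17) → (337/17, 485/17)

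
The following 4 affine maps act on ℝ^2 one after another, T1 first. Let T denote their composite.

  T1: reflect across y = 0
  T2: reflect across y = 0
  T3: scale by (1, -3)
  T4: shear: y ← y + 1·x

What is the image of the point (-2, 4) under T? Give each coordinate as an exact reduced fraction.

T(p) = (-2, -14)

T1 reflect across y = 0: (-2, 4) → (-2, -4)
T2 reflect across y = 0: (-2, -4) → (-2, 4)
T3 scale by (1, -3): (-2, 4) → (-2, -12)
T4 shear: y ← y + 1·x: (-2, -12) → (-2, -14)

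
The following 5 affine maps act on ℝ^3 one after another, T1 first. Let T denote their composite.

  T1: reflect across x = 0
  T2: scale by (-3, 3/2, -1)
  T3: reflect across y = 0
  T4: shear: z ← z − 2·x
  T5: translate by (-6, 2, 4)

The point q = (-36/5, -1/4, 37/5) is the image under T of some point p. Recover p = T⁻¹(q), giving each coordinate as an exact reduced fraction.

p = (-2/5, 3/2, -1)

T1 = [-1 0 0 0; 0 1 0 0; 0 0 1 0; 0 0 0 1]
T2·T1 = [3 0 0 0; 0 3/2 0 0; 0 0 -1 0; 0 0 0 1]
T3·…·T1 = [3 0 0 0; 0 -3/2 0 0; 0 0 -1 0; 0 0 0 1]
T4·…·T1 = [3 0 0 0; 0 -3/2 0 0; -6 0 -1 0; 0 0 0 1]
T5·…·T1 = [3 0 0 -6; 0 -3/2 0 2; -6 0 -1 4; 0 0 0 1]
det M = 9/2; M⁻¹ = [1/3 0 0 2; 0 -2/3 0 4/3; -2 0 -1 -8; 0 0 0 1]
M⁻¹ · (-36/5, -1/4, 37/5)ᵀ = (-2/5, 3/2, -1)ᵀ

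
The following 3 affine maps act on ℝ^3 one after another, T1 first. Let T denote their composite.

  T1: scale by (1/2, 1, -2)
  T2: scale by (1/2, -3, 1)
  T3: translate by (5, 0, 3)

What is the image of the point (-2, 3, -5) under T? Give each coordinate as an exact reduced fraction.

T(p) = (9/2, -9, 13)

T1 scale by (1/2, 1, -2): (-2, 3, -5) → (-1, 3, 10)
T2 scale by (1/2, -3, 1): (-1, 3, 10) → (-1/2, -9, 10)
T3 translate by (5, 0, 3): (-1/2, -9, 10) → (9/2, -9, 13)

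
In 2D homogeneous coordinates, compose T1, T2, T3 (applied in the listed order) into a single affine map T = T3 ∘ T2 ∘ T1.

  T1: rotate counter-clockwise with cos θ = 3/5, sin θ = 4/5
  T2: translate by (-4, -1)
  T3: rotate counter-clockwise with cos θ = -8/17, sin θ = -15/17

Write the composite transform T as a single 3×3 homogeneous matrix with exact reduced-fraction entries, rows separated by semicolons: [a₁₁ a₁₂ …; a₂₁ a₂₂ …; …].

T = [36/85 77/85 1; -77/85 36/85 4; 0 0 1]

T1 = [3/5 -4/5 0; 4/5 3/5 0; 0 0 1]
T2·T1 = [3/5 -4/5 -4; 4/5 3/5 -1; 0 0 1]
T3·…·T1 = [36/85 77/85 1; -77/85 36/85 4; 0 0 1]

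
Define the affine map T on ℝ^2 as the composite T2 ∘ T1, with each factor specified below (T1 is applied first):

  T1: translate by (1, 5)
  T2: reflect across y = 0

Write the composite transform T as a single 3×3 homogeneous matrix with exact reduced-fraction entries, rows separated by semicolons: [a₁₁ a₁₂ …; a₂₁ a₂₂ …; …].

T1 = [1 0 1; 0 1 5; 0 0 1]
T2·T1 = [1 0 1; 0 -1 -5; 0 0 1]

T = [1 0 1; 0 -1 -5; 0 0 1]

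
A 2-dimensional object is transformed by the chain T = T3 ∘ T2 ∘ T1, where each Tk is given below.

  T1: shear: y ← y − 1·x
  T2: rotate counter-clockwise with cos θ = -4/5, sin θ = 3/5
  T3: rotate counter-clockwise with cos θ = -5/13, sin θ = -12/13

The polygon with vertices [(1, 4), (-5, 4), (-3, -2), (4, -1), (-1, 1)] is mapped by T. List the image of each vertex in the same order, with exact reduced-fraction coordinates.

image vertices: (-43/65, 201/65), (-577/65, 339/65), (-201/65, -43/65), (389/65, -148/65), (-122/65, 79/65)

T1 shear: y ← y − 1·x: (1, 4) → (1, 3); (-5, 4) → (-5, 9); (-3, -2) → (-3, 1); (4, -1) → (4, -5); (-1, 1) → (-1, 2)
T2 rotate counter-clockwise with cos θ = -4/5, sin θ = 3/5: (1, 3) → (-13/5, -9/5); (-5, 9) → (-7/5, -51/5); (-3, 1) → (9/5, -13/5); (4, -5) → (-1/5, 32/5); (-1, 2) → (-2/5, -11/5)
T3 rotate counter-clockwise with cos θ = -5/13, sin θ = -12/13: (-13/5, -9/5) → (-43/65, 201/65); (-7/5, -51/5) → (-577/65, 339/65); (9/5, -13/5) → (-201/65, -43/65); (-1/5, 32/5) → (389/65, -148/65); (-2/5, -11/5) → (-122/65, 79/65)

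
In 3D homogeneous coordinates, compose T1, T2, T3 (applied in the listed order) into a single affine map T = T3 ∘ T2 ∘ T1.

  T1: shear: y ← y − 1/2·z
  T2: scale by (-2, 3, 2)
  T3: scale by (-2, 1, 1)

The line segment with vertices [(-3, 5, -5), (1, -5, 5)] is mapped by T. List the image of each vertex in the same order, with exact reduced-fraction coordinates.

image vertices: (-12, 45/2, -10), (4, -45/2, 10)

T1 shear: y ← y − 1/2·z: (-3, 5, -5) → (-3, 15/2, -5); (1, -5, 5) → (1, -15/2, 5)
T2 scale by (-2, 3, 2): (-3, 15/2, -5) → (6, 45/2, -10); (1, -15/2, 5) → (-2, -45/2, 10)
T3 scale by (-2, 1, 1): (6, 45/2, -10) → (-12, 45/2, -10); (-2, -45/2, 10) → (4, -45/2, 10)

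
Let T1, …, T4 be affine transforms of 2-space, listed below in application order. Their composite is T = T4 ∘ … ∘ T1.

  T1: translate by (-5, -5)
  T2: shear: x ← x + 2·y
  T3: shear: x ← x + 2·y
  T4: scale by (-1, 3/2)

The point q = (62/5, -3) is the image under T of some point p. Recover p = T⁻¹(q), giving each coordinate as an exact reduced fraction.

T1 = [1 0 -5; 0 1 -5; 0 0 1]
T2·T1 = [1 2 -15; 0 1 -5; 0 0 1]
T3·…·T1 = [1 4 -25; 0 1 -5; 0 0 1]
T4·…·T1 = [-1 -4 25; 0 3/2 -15/2; 0 0 1]
det M = -3/2; M⁻¹ = [-1 -8/3 5; 0 2/3 5; 0 0 1]
M⁻¹ · (62/5, -3)ᵀ = (3/5, 3)ᵀ

p = (3/5, 3)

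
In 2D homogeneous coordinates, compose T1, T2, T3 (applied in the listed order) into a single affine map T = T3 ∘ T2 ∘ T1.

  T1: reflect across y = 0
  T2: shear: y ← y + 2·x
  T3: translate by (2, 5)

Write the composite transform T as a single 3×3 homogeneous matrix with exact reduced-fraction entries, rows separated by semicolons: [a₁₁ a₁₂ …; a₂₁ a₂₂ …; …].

T = [1 0 2; 2 -1 5; 0 0 1]

T1 = [1 0 0; 0 -1 0; 0 0 1]
T2·T1 = [1 0 0; 2 -1 0; 0 0 1]
T3·…·T1 = [1 0 2; 2 -1 5; 0 0 1]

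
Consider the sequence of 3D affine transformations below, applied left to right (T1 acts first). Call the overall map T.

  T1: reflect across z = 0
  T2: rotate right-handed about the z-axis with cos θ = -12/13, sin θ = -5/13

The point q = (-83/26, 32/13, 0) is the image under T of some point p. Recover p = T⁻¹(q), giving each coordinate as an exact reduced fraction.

T1 = [1 0 0 0; 0 1 0 0; 0 0 -1 0; 0 0 0 1]
T2·T1 = [-12/13 5/13 0 0; -5/13 -12/13 0 0; 0 0 -1 0; 0 0 0 1]
det M = -1; M⁻¹ = [-12/13 -5/13 0 0; 5/13 -12/13 0 0; 0 0 -1 0; 0 0 0 1]
M⁻¹ · (-83/26, 32/13, 0)ᵀ = (2, -7/2, 0)ᵀ

p = (2, -7/2, 0)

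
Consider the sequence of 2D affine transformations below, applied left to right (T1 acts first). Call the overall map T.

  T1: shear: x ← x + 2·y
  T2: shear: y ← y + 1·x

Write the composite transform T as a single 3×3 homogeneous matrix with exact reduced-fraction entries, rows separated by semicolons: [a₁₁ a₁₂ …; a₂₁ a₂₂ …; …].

T1 = [1 2 0; 0 1 0; 0 0 1]
T2·T1 = [1 2 0; 1 3 0; 0 0 1]

T = [1 2 0; 1 3 0; 0 0 1]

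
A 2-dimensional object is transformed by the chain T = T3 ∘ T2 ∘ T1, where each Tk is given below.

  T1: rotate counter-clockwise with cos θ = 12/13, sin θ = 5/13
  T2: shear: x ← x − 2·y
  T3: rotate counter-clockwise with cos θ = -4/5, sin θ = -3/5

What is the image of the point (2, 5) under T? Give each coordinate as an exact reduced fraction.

T1 rotate counter-clockwise with cos θ = 12/13, sin θ = 5/13: (2, 5) → (-1/13, 70/13)
T2 shear: x ← x − 2·y: (-1/13, 70/13) → (-141/13, 70/13)
T3 rotate counter-clockwise with cos θ = -4/5, sin θ = -3/5: (-141/13, 70/13) → (774/65, 11/5)

T(p) = (774/65, 11/5)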